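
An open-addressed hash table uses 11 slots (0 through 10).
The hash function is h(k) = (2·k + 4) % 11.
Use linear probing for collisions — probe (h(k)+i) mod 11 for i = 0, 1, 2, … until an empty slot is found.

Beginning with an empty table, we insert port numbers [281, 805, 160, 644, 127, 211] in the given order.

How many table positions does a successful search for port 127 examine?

5

Insert 281: h=5, slot 5 empty => index 5.
Insert 805: h=8, slot 8 empty => index 8.
Insert 160: h=5, slot 5 occupied => index 6.
Insert 644: h=5, slots 5,6 occupied => index 7.
Insert 127: h=5, slots 5,6,7,8 occupied => index 9.
Insert 211: h=8, slots 8,9 occupied => index 10.
Table: [-, -, -, -, -, 281, 160, 644, 805, 127, 211]
Lookup 127: h=5, probe 5,6,7,8,9 → found at 9.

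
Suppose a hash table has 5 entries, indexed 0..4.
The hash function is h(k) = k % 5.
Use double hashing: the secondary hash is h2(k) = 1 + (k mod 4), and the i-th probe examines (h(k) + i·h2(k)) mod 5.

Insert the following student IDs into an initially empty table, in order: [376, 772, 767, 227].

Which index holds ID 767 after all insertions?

376: h=1 → slot 1
772: h=2 → slot 2
767: h=2, h2=4, probe 2,1,0 → slot 0
227: h=2, h2=4, probe 2,1,0,4 → slot 4
Table: [767, 376, 772, —, 227]

0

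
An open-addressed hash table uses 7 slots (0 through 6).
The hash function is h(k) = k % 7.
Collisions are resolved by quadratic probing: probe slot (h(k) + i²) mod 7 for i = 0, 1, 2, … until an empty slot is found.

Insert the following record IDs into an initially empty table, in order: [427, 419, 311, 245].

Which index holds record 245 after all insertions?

1

Insert 427: h=0, slot 0 empty → index 0.
Insert 419: h=6, slot 6 empty → index 6.
Insert 311: h=3, slot 3 empty → index 3.
Insert 245: h=0, slot 0 occupied → index 1.
Table: [427, 245, _, 311, _, _, 419]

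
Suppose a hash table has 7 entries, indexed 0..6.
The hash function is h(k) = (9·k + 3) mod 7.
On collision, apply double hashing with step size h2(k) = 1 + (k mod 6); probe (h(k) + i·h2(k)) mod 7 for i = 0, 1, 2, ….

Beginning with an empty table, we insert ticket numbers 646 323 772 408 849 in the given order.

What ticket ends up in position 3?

646 hashes to 0; slot 0 is free → place at 0.
323 hashes to 5; slot 5 is free → place at 5.
772 hashes to 0, h2=5; 0,5 taken → place at 3.
408 hashes to 0, h2=1; 0 taken → place at 1.
849 hashes to 0, h2=4; 0 taken → place at 4.
Table: [646, 408, ∅, 772, 849, 323, ∅]

772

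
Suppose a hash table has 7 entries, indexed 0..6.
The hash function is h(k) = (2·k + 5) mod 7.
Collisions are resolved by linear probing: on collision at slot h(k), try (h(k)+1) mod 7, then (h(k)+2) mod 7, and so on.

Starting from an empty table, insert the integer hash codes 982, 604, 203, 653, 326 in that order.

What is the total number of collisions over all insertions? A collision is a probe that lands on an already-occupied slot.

Insert 982: h=2, slot 2 empty → index 2.
Insert 604: h=2, slot 2 occupied → index 3.
Insert 203: h=5, slot 5 empty → index 5.
Insert 653: h=2, slots 2,3 occupied → index 4.
Insert 326: h=6, slot 6 empty → index 6.
Table: [—, —, 982, 604, 653, 203, 326]

3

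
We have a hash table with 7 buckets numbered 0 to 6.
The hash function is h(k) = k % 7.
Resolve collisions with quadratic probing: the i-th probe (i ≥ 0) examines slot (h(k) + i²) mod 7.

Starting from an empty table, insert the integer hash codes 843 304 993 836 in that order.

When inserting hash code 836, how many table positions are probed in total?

3

843 hashes to 3; slot 3 is free => place at 3.
304 hashes to 3; 3 taken => place at 4.
993 hashes to 6; slot 6 is free => place at 6.
836 hashes to 3; 3,4 taken => place at 0.
Table: [836, _, _, 843, 304, _, 993]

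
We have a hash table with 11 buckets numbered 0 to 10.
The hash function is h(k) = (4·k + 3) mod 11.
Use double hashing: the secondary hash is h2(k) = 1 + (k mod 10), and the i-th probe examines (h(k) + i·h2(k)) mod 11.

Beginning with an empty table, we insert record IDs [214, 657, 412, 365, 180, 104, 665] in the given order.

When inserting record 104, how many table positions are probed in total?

214 hashes to 1; slot 1 is free → place at 1.
657 hashes to 2; slot 2 is free → place at 2.
412 hashes to 1, h2=3; 1 taken → place at 4.
365 hashes to 0; slot 0 is free → place at 0.
180 hashes to 8; slot 8 is free → place at 8.
104 hashes to 1, h2=5; 1 taken → place at 6.
665 hashes to 1, h2=6; 1 taken → place at 7.
Table: [365, 214, 657, ∅, 412, ∅, 104, 665, 180, ∅, ∅]

2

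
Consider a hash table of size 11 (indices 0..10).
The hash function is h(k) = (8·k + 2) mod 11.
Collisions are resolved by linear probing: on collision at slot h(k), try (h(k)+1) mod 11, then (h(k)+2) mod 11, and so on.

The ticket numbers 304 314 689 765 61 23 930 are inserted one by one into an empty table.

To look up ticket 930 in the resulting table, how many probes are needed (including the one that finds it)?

Insert 304: h=3, slot 3 empty -> index 3.
Insert 314: h=6, slot 6 empty -> index 6.
Insert 689: h=3, slot 3 occupied -> index 4.
Insert 765: h=6, slot 6 occupied -> index 7.
Insert 61: h=6, slots 6,7 occupied -> index 8.
Insert 23: h=10, slot 10 empty -> index 10.
Insert 930: h=6, slots 6,7,8 occupied -> index 9.
Table: [—, —, —, 304, 689, —, 314, 765, 61, 930, 23]
Lookup 930: h=6, probe 6,7,8,9 → found at 9.

4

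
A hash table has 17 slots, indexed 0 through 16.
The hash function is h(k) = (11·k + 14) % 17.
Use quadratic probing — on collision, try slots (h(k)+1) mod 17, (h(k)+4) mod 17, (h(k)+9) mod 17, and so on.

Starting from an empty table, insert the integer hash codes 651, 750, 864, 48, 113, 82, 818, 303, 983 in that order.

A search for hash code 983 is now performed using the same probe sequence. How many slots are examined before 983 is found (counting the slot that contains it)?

6

Insert 651: h=1, slot 1 empty => index 1.
Insert 750: h=2, slot 2 empty => index 2.
Insert 864: h=15, slot 15 empty => index 15.
Insert 48: h=15, slot 15 occupied => index 16.
Insert 113: h=16, slot 16 occupied => index 0.
Insert 82: h=15, slots 15,16,2 occupied => index 7.
Insert 818: h=2, slot 2 occupied => index 3.
Insert 303: h=15, slots 15,16,2,7 occupied => index 14.
Insert 983: h=15, slots 15,16,2,7,14 occupied => index 6.
Table: [113, 651, 750, 818, ∅, ∅, 983, 82, ∅, ∅, ∅, ∅, ∅, ∅, 303, 864, 48]
Lookup 983: h=15, probe 15,16,2,7,14,6 → found at 6.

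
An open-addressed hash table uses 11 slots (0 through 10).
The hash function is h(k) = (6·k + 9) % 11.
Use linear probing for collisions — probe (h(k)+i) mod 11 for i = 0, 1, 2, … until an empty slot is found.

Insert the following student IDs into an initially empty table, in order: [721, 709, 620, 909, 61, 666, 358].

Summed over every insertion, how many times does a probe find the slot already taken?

721 hashes to 1; slot 1 is free -> place at 1.
709 hashes to 6; slot 6 is free -> place at 6.
620 hashes to 0; slot 0 is free -> place at 0.
909 hashes to 7; slot 7 is free -> place at 7.
61 hashes to 1; 1 taken -> place at 2.
666 hashes to 1; 1,2 taken -> place at 3.
358 hashes to 1; 1,2,3 taken -> place at 4.
Table: [620, 721, 61, 666, 358, _, 709, 909, _, _, _]

6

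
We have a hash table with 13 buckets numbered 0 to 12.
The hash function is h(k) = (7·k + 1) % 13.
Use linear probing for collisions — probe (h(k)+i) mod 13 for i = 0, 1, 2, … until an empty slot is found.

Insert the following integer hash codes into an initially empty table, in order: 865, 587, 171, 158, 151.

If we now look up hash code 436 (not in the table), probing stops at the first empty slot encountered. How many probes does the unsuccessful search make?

865 hashes to 11; slot 11 is free -> place at 11.
587 hashes to 2; slot 2 is free -> place at 2.
171 hashes to 2; 2 taken -> place at 3.
158 hashes to 2; 2,3 taken -> place at 4.
151 hashes to 5; slot 5 is free -> place at 5.
Table: [∅, ∅, 587, 171, 158, 151, ∅, ∅, ∅, ∅, ∅, 865, ∅]
Lookup 436: h=11, probe 11,12 → slot 12 empty, not found.

2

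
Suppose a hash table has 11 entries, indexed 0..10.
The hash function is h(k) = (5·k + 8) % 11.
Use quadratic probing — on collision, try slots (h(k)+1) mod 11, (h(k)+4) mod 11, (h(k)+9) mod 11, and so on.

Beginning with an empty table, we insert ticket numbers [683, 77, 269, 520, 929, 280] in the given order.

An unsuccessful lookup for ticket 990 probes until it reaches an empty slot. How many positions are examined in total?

4

683 hashes to 2; slot 2 is free -> place at 2.
77 hashes to 8; slot 8 is free -> place at 8.
269 hashes to 0; slot 0 is free -> place at 0.
520 hashes to 1; slot 1 is free -> place at 1.
929 hashes to 0; 0,1 taken -> place at 4.
280 hashes to 0; 0,1,4 taken -> place at 9.
Table: [269, 520, 683, ∅, 929, ∅, ∅, ∅, 77, 280, ∅]
Lookup 990: h=8, probe 8,9,1,6 → slot 6 empty, not found.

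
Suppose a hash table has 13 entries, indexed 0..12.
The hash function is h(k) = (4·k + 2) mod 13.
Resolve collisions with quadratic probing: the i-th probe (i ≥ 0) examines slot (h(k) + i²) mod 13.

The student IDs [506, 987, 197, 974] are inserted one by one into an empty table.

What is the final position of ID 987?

12

506: h=11 -> slot 11
987: h=11, probe 11,12 -> slot 12
197: h=10 -> slot 10
974: h=11, probe 11,12,2 -> slot 2
Table: [_, _, 974, _, _, _, _, _, _, _, 197, 506, 987]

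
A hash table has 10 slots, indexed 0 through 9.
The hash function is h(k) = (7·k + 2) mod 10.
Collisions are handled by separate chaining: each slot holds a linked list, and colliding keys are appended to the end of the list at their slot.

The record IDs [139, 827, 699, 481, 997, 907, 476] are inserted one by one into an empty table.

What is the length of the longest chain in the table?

3

Insert 139: h=5, bucket 5 empty -> new chain.
Insert 827: h=1, bucket 1 empty -> new chain.
Insert 699: h=5, bucket 5 nonempty -> append to chain.
Insert 481: h=9, bucket 9 empty -> new chain.
Insert 997: h=1, bucket 1 nonempty -> append to chain.
Insert 907: h=1, bucket 1 nonempty -> append to chain.
Insert 476: h=4, bucket 4 empty -> new chain.
Final buckets:
0: —
1: 827 -> 997 -> 907
2: —
3: —
4: 476
5: 139 -> 699
6: —
7: —
8: —
9: 481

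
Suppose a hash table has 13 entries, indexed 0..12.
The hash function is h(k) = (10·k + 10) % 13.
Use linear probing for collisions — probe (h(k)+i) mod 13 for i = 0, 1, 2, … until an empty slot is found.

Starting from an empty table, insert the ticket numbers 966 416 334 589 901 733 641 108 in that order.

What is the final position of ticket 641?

966: h=11 -> slot 11
416: h=10 -> slot 10
334: h=9 -> slot 9
589: h=11, probe 11,12 -> slot 12
901: h=11, probe 11,12,0 -> slot 0
733: h=8 -> slot 8
641: h=11, probe 11,12,0,1 -> slot 1
108: h=11, probe 11,12,0,1,2 -> slot 2
Table: [901, 641, 108, _, _, _, _, _, 733, 334, 416, 966, 589]

1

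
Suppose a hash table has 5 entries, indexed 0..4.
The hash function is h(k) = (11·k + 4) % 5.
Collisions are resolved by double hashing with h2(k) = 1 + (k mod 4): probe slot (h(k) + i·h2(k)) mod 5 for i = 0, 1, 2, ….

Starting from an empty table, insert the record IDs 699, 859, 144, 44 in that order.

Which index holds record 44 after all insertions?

699 hashes to 3; slot 3 is free -> place at 3.
859 hashes to 3, h2=4; 3 taken -> place at 2.
144 hashes to 3, h2=1; 3 taken -> place at 4.
44 hashes to 3, h2=1; 3,4 taken -> place at 0.
Table: [44, _, 859, 699, 144]

0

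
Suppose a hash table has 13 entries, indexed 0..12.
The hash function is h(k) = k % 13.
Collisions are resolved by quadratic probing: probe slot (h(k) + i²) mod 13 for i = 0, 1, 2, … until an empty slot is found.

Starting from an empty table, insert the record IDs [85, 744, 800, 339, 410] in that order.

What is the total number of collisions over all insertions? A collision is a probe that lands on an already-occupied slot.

Insert 85: h=7, slot 7 empty → index 7.
Insert 744: h=3, slot 3 empty → index 3.
Insert 800: h=7, slot 7 occupied → index 8.
Insert 339: h=1, slot 1 empty → index 1.
Insert 410: h=7, slots 7,8 occupied → index 11.
Table: [∅, 339, ∅, 744, ∅, ∅, ∅, 85, 800, ∅, ∅, 410, ∅]

3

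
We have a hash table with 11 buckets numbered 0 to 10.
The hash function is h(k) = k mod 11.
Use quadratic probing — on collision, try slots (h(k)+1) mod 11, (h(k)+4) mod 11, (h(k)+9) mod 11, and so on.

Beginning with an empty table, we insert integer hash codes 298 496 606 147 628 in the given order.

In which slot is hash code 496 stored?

2

Insert 298: h=1, slot 1 empty -> index 1.
Insert 496: h=1, slot 1 occupied -> index 2.
Insert 606: h=1, slots 1,2 occupied -> index 5.
Insert 147: h=4, slot 4 empty -> index 4.
Insert 628: h=1, slots 1,2,5 occupied -> index 10.
Table: [-, 298, 496, -, 147, 606, -, -, -, -, 628]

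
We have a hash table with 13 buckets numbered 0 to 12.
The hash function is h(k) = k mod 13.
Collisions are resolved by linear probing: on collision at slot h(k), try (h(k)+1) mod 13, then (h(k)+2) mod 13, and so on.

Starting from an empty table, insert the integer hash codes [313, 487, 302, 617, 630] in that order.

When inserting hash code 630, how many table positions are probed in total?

313: h=1 => slot 1
487: h=6 => slot 6
302: h=3 => slot 3
617: h=6, probe 6,7 => slot 7
630: h=6, probe 6,7,8 => slot 8
Table: [∅, 313, ∅, 302, ∅, ∅, 487, 617, 630, ∅, ∅, ∅, ∅]

3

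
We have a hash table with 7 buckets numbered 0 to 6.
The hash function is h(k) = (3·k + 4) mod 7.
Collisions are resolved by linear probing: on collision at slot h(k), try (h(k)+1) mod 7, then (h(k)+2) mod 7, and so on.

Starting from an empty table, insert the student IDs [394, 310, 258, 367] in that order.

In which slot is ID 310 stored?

394 hashes to 3; slot 3 is free → place at 3.
310 hashes to 3; 3 taken → place at 4.
258 hashes to 1; slot 1 is free → place at 1.
367 hashes to 6; slot 6 is free → place at 6.
Table: [-, 258, -, 394, 310, -, 367]

4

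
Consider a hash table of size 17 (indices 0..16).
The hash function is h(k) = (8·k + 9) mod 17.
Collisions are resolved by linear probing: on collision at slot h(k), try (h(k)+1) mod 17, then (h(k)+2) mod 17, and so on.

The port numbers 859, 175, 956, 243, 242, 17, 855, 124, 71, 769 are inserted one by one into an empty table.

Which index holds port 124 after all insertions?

859 hashes to 13; slot 13 is free => place at 13.
175 hashes to 15; slot 15 is free => place at 15.
956 hashes to 7; slot 7 is free => place at 7.
243 hashes to 15; 15 taken => place at 16.
242 hashes to 7; 7 taken => place at 8.
17 hashes to 9; slot 9 is free => place at 9.
855 hashes to 15; 15,16 taken => place at 0.
124 hashes to 15; 15,16,0 taken => place at 1.
71 hashes to 16; 16,0,1 taken => place at 2.
769 hashes to 7; 7,8,9 taken => place at 10.
Table: [855, 124, 71, _, _, _, _, 956, 242, 17, 769, _, _, 859, _, 175, 243]

1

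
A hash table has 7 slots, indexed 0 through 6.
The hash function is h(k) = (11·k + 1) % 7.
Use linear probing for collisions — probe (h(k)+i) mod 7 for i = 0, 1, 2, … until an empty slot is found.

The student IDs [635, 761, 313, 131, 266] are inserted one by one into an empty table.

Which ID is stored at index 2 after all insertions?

635: h=0 -> slot 0
761: h=0, probe 0,1 -> slot 1
313: h=0, probe 0,1,2 -> slot 2
131: h=0, probe 0,1,2,3 -> slot 3
266: h=1, probe 1,2,3,4 -> slot 4
Table: [635, 761, 313, 131, 266, ∅, ∅]

313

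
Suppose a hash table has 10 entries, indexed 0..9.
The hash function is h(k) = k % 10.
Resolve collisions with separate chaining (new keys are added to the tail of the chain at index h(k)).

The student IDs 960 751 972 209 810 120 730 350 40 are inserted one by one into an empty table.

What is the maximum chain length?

960 -> bucket 0
751 -> bucket 1
972 -> bucket 2
209 -> bucket 9
810 -> bucket 0 (collision)
120 -> bucket 0 (collision)
730 -> bucket 0 (collision)
350 -> bucket 0 (collision)
40 -> bucket 0 (collision)
Final buckets:
0: 960 -> 810 -> 120 -> 730 -> 350 -> 40
1: 751
2: 972
3: -
4: -
5: -
6: -
7: -
8: -
9: 209

6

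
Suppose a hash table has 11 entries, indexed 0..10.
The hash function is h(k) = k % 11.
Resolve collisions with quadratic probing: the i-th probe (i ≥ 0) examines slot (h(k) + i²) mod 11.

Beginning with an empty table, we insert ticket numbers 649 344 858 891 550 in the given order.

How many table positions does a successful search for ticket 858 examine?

649: h=0 => slot 0
344: h=3 => slot 3
858: h=0, probe 0,1 => slot 1
891: h=0, probe 0,1,4 => slot 4
550: h=0, probe 0,1,4,9 => slot 9
Table: [649, 858, -, 344, 891, -, -, -, -, 550, -]
Lookup 858: h=0, probe 0,1 → found at 1.

2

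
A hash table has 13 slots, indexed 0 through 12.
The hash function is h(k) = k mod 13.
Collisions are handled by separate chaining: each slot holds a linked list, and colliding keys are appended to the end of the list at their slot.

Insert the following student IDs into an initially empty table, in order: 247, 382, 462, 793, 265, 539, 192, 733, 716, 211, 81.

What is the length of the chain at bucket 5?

3

Insert 247: h=0, bucket 0 empty → new chain.
Insert 382: h=5, bucket 5 empty → new chain.
Insert 462: h=7, bucket 7 empty → new chain.
Insert 793: h=0, bucket 0 nonempty → append to chain.
Insert 265: h=5, bucket 5 nonempty → append to chain.
Insert 539: h=6, bucket 6 empty → new chain.
Insert 192: h=10, bucket 10 empty → new chain.
Insert 733: h=5, bucket 5 nonempty → append to chain.
Insert 716: h=1, bucket 1 empty → new chain.
Insert 211: h=3, bucket 3 empty → new chain.
Insert 81: h=3, bucket 3 nonempty → append to chain.
Final buckets:
0: 247 -> 793
1: 716
2: _
3: 211 -> 81
4: _
5: 382 -> 265 -> 733
6: 539
7: 462
8: _
9: _
10: 192
11: _
12: _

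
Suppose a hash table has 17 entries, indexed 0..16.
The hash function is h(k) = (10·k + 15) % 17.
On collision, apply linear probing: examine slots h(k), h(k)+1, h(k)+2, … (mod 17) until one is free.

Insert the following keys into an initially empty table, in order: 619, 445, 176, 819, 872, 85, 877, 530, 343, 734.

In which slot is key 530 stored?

16

619: h=0 -> slot 0
445: h=11 -> slot 11
176: h=7 -> slot 7
819: h=11, probe 11,12 -> slot 12
872: h=14 -> slot 14
85: h=15 -> slot 15
877: h=13 -> slot 13
530: h=11, probe 11,12,13,14,15,16 -> slot 16
343: h=11, probe 11,12,13,14,15,16,0,1 -> slot 1
734: h=11, probe 11,12,13,14,15,16,0,1,2 -> slot 2
Table: [619, 343, 734, ., ., ., ., 176, ., ., ., 445, 819, 877, 872, 85, 530]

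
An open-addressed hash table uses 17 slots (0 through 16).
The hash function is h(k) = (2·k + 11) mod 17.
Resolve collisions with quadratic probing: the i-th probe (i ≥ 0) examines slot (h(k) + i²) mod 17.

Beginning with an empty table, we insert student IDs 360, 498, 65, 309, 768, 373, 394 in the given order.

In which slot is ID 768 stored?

Insert 360: h=0, slot 0 empty -> index 0.
Insert 498: h=4, slot 4 empty -> index 4.
Insert 65: h=5, slot 5 empty -> index 5.
Insert 309: h=0, slot 0 occupied -> index 1.
Insert 768: h=0, slots 0,1,4 occupied -> index 9.
Insert 373: h=9, slot 9 occupied -> index 10.
Insert 394: h=0, slots 0,1,4,9 occupied -> index 16.
Table: [360, 309, —, —, 498, 65, —, —, —, 768, 373, —, —, —, —, —, 394]

9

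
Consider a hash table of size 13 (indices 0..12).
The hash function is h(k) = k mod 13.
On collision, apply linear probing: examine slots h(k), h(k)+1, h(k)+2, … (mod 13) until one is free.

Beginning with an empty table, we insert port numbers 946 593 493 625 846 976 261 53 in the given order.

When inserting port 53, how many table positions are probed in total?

946: h=10 => slot 10
593: h=8 => slot 8
493: h=12 => slot 12
625: h=1 => slot 1
846: h=1, probe 1,2 => slot 2
976: h=1, probe 1,2,3 => slot 3
261: h=1, probe 1,2,3,4 => slot 4
53: h=1, probe 1,2,3,4,5 => slot 5
Table: [., 625, 846, 976, 261, 53, ., ., 593, ., 946, ., 493]

5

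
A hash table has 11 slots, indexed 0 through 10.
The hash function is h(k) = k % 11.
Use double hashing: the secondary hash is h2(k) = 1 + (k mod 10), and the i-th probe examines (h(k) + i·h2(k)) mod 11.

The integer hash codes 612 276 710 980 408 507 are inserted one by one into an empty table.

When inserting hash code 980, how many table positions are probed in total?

2

612: h=7 => slot 7
276: h=1 => slot 1
710: h=6 => slot 6
980: h=1, h2=1, probe 1,2 => slot 2
408: h=1, h2=9, probe 1,10 => slot 10
507: h=1, h2=8, probe 1,9 => slot 9
Table: [-, 276, 980, -, -, -, 710, 612, -, 507, 408]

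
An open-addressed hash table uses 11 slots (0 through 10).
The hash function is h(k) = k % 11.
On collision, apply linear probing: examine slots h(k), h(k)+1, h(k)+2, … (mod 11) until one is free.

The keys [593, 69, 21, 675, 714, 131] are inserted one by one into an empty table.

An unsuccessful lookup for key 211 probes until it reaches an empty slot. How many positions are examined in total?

4

593 hashes to 10; slot 10 is free → place at 10.
69 hashes to 3; slot 3 is free → place at 3.
21 hashes to 10; 10 taken → place at 0.
675 hashes to 4; slot 4 is free → place at 4.
714 hashes to 10; 10,0 taken → place at 1.
131 hashes to 10; 10,0,1 taken → place at 2.
Table: [21, 714, 131, 69, 675, _, _, _, _, _, 593]
Lookup 211: h=2, probe 2,3,4,5 → slot 5 empty, not found.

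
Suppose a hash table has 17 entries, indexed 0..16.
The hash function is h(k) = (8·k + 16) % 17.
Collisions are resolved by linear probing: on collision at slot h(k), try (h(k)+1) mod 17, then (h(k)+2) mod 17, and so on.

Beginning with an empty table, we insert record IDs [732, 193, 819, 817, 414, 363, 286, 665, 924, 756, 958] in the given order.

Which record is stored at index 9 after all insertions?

286

Insert 732: h=7, slot 7 empty => index 7.
Insert 193: h=13, slot 13 empty => index 13.
Insert 819: h=6, slot 6 empty => index 6.
Insert 817: h=7, slot 7 occupied => index 8.
Insert 414: h=13, slot 13 occupied => index 14.
Insert 363: h=13, slots 13,14 occupied => index 15.
Insert 286: h=9, slot 9 empty => index 9.
Insert 665: h=15, slot 15 occupied => index 16.
Insert 924: h=13, slots 13,14,15,16 occupied => index 0.
Insert 756: h=12, slot 12 empty => index 12.
Insert 958: h=13, slots 13,14,15,16,0 occupied => index 1.
Table: [924, 958, —, —, —, —, 819, 732, 817, 286, —, —, 756, 193, 414, 363, 665]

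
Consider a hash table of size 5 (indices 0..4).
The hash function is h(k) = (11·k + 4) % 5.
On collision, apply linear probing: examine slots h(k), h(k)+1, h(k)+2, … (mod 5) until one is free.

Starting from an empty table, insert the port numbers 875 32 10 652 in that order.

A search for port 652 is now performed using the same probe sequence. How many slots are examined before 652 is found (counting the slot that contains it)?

Insert 875: h=4, slot 4 empty => index 4.
Insert 32: h=1, slot 1 empty => index 1.
Insert 10: h=4, slot 4 occupied => index 0.
Insert 652: h=1, slot 1 occupied => index 2.
Table: [10, 32, 652, —, 875]
Lookup 652: h=1, probe 1,2 → found at 2.

2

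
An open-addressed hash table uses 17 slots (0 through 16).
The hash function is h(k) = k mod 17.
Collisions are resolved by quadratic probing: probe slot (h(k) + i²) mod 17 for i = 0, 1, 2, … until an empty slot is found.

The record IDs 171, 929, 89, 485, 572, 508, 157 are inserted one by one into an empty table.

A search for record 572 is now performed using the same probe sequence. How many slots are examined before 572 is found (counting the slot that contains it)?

2

171 hashes to 1; slot 1 is free → place at 1.
929 hashes to 11; slot 11 is free → place at 11.
89 hashes to 4; slot 4 is free → place at 4.
485 hashes to 9; slot 9 is free → place at 9.
572 hashes to 11; 11 taken → place at 12.
508 hashes to 15; slot 15 is free → place at 15.
157 hashes to 4; 4 taken → place at 5.
Table: [., 171, ., ., 89, 157, ., ., ., 485, ., 929, 572, ., ., 508, .]
Lookup 572: h=11, probe 11,12 → found at 12.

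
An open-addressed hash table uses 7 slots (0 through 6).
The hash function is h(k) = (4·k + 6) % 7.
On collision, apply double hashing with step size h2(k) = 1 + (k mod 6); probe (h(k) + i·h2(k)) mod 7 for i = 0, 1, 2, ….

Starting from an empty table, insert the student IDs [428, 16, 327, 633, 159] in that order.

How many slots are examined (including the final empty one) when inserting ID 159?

2

428: h=3 -> slot 3
16: h=0 -> slot 0
327: h=5 -> slot 5
633: h=4 -> slot 4
159: h=5, h2=4, probe 5,2 -> slot 2
Table: [16, ., 159, 428, 633, 327, .]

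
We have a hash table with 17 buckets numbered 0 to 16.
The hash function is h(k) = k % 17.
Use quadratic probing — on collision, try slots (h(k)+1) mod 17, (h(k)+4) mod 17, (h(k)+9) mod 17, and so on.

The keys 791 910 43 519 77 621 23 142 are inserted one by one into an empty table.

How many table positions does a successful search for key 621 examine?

791: h=9 → slot 9
910: h=9, probe 9,10 → slot 10
43: h=9, probe 9,10,13 → slot 13
519: h=9, probe 9,10,13,1 → slot 1
77: h=9, probe 9,10,13,1,8 → slot 8
621: h=9, probe 9,10,13,1,8,0 → slot 0
23: h=6 → slot 6
142: h=6, probe 6,7 → slot 7
Table: [621, 519, _, _, _, _, 23, 142, 77, 791, 910, _, _, 43, _, _, _]
Lookup 621: h=9, probe 9,10,13,1,8,0 → found at 0.

6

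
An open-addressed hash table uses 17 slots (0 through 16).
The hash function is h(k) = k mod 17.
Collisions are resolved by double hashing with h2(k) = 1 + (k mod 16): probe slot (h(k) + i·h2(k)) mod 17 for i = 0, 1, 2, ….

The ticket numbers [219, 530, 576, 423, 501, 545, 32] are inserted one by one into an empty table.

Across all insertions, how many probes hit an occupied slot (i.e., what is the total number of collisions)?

219 hashes to 15; slot 15 is free -> place at 15.
530 hashes to 3; slot 3 is free -> place at 3.
576 hashes to 15, h2=1; 15 taken -> place at 16.
423 hashes to 15, h2=8; 15 taken -> place at 6.
501 hashes to 8; slot 8 is free -> place at 8.
545 hashes to 1; slot 1 is free -> place at 1.
32 hashes to 15, h2=1; 15,16 taken -> place at 0.
Table: [32, 545, _, 530, _, _, 423, _, 501, _, _, _, _, _, _, 219, 576]

4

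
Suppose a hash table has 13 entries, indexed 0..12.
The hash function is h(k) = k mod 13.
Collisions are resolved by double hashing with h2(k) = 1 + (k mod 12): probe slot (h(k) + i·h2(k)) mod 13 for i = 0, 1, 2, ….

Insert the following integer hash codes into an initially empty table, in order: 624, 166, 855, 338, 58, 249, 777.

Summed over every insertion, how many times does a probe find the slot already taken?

3

Insert 624: h=0, slot 0 empty => index 0.
Insert 166: h=10, slot 10 empty => index 10.
Insert 855: h=10, h2=4, slot 10 occupied => index 1.
Insert 338: h=0, h2=3, slot 0 occupied => index 3.
Insert 58: h=6, slot 6 empty => index 6.
Insert 249: h=2, slot 2 empty => index 2.
Insert 777: h=10, h2=10, slot 10 occupied => index 7.
Table: [624, 855, 249, 338, ., ., 58, 777, ., ., 166, ., .]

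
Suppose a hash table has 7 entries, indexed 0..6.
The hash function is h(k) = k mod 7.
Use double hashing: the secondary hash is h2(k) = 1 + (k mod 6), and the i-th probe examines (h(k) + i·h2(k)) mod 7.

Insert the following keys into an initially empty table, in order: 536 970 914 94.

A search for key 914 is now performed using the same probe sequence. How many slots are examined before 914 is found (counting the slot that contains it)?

2

Insert 536: h=4, slot 4 empty → index 4.
Insert 970: h=4, h2=5, slot 4 occupied → index 2.
Insert 914: h=4, h2=3, slot 4 occupied → index 0.
Insert 94: h=3, slot 3 empty → index 3.
Table: [914, -, 970, 94, 536, -, -]
Lookup 914: h=4, h2=3, probe 4,0 → found at 0.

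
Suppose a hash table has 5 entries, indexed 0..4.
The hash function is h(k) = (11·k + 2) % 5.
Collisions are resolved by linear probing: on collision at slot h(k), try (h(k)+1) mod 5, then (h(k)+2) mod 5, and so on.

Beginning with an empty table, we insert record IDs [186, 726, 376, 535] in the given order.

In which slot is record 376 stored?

186: h=3 → slot 3
726: h=3, probe 3,4 → slot 4
376: h=3, probe 3,4,0 → slot 0
535: h=2 → slot 2
Table: [376, ∅, 535, 186, 726]

0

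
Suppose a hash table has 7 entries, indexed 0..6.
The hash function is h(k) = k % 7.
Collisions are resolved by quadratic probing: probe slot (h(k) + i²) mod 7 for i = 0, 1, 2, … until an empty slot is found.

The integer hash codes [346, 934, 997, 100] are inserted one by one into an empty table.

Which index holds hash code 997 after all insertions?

0

346 hashes to 3; slot 3 is free → place at 3.
934 hashes to 3; 3 taken → place at 4.
997 hashes to 3; 3,4 taken → place at 0.
100 hashes to 2; slot 2 is free → place at 2.
Table: [997, ., 100, 346, 934, ., .]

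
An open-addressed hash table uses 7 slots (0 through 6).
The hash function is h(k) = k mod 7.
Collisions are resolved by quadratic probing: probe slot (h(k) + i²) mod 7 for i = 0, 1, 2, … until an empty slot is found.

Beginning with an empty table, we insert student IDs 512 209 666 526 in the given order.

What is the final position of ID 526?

Insert 512: h=1, slot 1 empty -> index 1.
Insert 209: h=6, slot 6 empty -> index 6.
Insert 666: h=1, slot 1 occupied -> index 2.
Insert 526: h=1, slots 1,2 occupied -> index 5.
Table: [—, 512, 666, —, —, 526, 209]

5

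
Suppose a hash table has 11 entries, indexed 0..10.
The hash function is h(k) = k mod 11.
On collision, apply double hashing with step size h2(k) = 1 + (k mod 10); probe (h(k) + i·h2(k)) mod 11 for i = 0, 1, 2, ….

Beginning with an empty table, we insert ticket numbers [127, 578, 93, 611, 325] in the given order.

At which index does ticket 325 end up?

127 hashes to 6; slot 6 is free → place at 6.
578 hashes to 6, h2=9; 6 taken → place at 4.
93 hashes to 5; slot 5 is free → place at 5.
611 hashes to 6, h2=2; 6 taken → place at 8.
325 hashes to 6, h2=6; 6 taken → place at 1.
Table: [_, 325, _, _, 578, 93, 127, _, 611, _, _]

1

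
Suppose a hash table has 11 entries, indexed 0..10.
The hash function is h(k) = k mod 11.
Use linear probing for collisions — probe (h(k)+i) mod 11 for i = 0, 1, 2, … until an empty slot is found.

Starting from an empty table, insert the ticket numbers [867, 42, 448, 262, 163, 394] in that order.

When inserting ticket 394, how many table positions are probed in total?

Insert 867: h=9, slot 9 empty => index 9.
Insert 42: h=9, slot 9 occupied => index 10.
Insert 448: h=8, slot 8 empty => index 8.
Insert 262: h=9, slots 9,10 occupied => index 0.
Insert 163: h=9, slots 9,10,0 occupied => index 1.
Insert 394: h=9, slots 9,10,0,1 occupied => index 2.
Table: [262, 163, 394, -, -, -, -, -, 448, 867, 42]

5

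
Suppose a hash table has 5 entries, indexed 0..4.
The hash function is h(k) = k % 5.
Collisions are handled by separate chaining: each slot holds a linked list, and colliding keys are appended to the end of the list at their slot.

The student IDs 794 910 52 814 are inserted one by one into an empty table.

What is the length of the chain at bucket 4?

2

Insert 794: h=4, bucket 4 empty → new chain.
Insert 910: h=0, bucket 0 empty → new chain.
Insert 52: h=2, bucket 2 empty → new chain.
Insert 814: h=4, bucket 4 nonempty → append to chain.
Final buckets:
0: 910
1: —
2: 52
3: —
4: 794 -> 814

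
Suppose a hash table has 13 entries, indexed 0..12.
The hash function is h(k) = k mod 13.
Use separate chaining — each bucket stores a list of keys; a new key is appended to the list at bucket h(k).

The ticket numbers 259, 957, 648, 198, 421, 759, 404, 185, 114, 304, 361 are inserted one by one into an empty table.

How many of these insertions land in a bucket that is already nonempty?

4

Insert 259: h=12, bucket 12 empty → new chain.
Insert 957: h=8, bucket 8 empty → new chain.
Insert 648: h=11, bucket 11 empty → new chain.
Insert 198: h=3, bucket 3 empty → new chain.
Insert 421: h=5, bucket 5 empty → new chain.
Insert 759: h=5, bucket 5 nonempty → append to chain.
Insert 404: h=1, bucket 1 empty → new chain.
Insert 185: h=3, bucket 3 nonempty → append to chain.
Insert 114: h=10, bucket 10 empty → new chain.
Insert 304: h=5, bucket 5 nonempty → append to chain.
Insert 361: h=10, bucket 10 nonempty → append to chain.
Final buckets:
0: -
1: 404
2: -
3: 198 -> 185
4: -
5: 421 -> 759 -> 304
6: -
7: -
8: 957
9: -
10: 114 -> 361
11: 648
12: 259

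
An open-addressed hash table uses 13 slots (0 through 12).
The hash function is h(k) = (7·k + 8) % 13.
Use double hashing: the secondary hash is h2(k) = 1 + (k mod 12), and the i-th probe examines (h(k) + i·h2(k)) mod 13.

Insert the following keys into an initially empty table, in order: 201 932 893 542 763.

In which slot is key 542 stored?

Insert 201: h=11, slot 11 empty -> index 11.
Insert 932: h=6, slot 6 empty -> index 6.
Insert 893: h=6, h2=6, slot 6 occupied -> index 12.
Insert 542: h=6, h2=3, slot 6 occupied -> index 9.
Insert 763: h=6, h2=8, slot 6 occupied -> index 1.
Table: [_, 763, _, _, _, _, 932, _, _, 542, _, 201, 893]

9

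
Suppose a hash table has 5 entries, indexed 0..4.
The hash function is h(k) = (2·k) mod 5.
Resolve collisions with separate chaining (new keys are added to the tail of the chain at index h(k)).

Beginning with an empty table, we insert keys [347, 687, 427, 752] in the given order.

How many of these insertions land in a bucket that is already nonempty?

347 -> bucket 4
687 -> bucket 4 (collision)
427 -> bucket 4 (collision)
752 -> bucket 4 (collision)
Final buckets:
0: —
1: —
2: —
3: —
4: 347 -> 687 -> 427 -> 752

3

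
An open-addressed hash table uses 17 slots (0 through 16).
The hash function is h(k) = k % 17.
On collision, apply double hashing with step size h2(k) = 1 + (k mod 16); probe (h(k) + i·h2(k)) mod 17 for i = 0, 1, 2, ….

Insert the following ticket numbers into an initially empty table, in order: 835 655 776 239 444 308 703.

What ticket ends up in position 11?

776

Insert 835: h=2, slot 2 empty => index 2.
Insert 655: h=9, slot 9 empty => index 9.
Insert 776: h=11, slot 11 empty => index 11.
Insert 239: h=1, slot 1 empty => index 1.
Insert 444: h=2, h2=13, slot 2 occupied => index 15.
Insert 308: h=2, h2=5, slot 2 occupied => index 7.
Insert 703: h=6, slot 6 empty => index 6.
Table: [-, 239, 835, -, -, -, 703, 308, -, 655, -, 776, -, -, -, 444, -]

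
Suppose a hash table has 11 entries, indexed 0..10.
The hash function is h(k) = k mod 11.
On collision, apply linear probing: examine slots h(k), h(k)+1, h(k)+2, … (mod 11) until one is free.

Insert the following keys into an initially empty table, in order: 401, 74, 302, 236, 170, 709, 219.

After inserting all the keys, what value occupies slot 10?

709

Insert 401: h=5, slot 5 empty → index 5.
Insert 74: h=8, slot 8 empty → index 8.
Insert 302: h=5, slot 5 occupied → index 6.
Insert 236: h=5, slots 5,6 occupied → index 7.
Insert 170: h=5, slots 5,6,7,8 occupied → index 9.
Insert 709: h=5, slots 5,6,7,8,9 occupied → index 10.
Insert 219: h=10, slot 10 occupied → index 0.
Table: [219, -, -, -, -, 401, 302, 236, 74, 170, 709]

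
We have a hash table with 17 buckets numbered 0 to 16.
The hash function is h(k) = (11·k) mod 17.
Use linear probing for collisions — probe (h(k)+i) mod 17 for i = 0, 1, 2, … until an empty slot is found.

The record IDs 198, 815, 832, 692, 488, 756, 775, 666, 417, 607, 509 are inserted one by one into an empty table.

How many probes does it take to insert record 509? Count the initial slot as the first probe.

4

Insert 198: h=2, slot 2 empty => index 2.
Insert 815: h=6, slot 6 empty => index 6.
Insert 832: h=6, slot 6 occupied => index 7.
Insert 692: h=13, slot 13 empty => index 13.
Insert 488: h=13, slot 13 occupied => index 14.
Insert 756: h=3, slot 3 empty => index 3.
Insert 775: h=8, slot 8 empty => index 8.
Insert 666: h=16, slot 16 empty => index 16.
Insert 417: h=14, slot 14 occupied => index 15.
Insert 607: h=13, slots 13,14,15,16 occupied => index 0.
Insert 509: h=6, slots 6,7,8 occupied => index 9.
Table: [607, ∅, 198, 756, ∅, ∅, 815, 832, 775, 509, ∅, ∅, ∅, 692, 488, 417, 666]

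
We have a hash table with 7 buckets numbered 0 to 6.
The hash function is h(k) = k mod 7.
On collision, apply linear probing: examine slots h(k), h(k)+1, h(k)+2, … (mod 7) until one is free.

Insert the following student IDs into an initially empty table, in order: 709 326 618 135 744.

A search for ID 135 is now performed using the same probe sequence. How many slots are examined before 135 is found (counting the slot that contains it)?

709 hashes to 2; slot 2 is free => place at 2.
326 hashes to 4; slot 4 is free => place at 4.
618 hashes to 2; 2 taken => place at 3.
135 hashes to 2; 2,3,4 taken => place at 5.
744 hashes to 2; 2,3,4,5 taken => place at 6.
Table: [∅, ∅, 709, 618, 326, 135, 744]
Lookup 135: h=2, probe 2,3,4,5 → found at 5.

4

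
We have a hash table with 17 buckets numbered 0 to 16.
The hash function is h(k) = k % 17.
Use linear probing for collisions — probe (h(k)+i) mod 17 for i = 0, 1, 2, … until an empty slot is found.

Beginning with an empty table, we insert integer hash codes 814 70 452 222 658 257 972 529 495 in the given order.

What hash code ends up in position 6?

814: h=15 -> slot 15
70: h=2 -> slot 2
452: h=10 -> slot 10
222: h=1 -> slot 1
658: h=12 -> slot 12
257: h=2, probe 2,3 -> slot 3
972: h=3, probe 3,4 -> slot 4
529: h=2, probe 2,3,4,5 -> slot 5
495: h=2, probe 2,3,4,5,6 -> slot 6
Table: [—, 222, 70, 257, 972, 529, 495, —, —, —, 452, —, 658, —, —, 814, —]

495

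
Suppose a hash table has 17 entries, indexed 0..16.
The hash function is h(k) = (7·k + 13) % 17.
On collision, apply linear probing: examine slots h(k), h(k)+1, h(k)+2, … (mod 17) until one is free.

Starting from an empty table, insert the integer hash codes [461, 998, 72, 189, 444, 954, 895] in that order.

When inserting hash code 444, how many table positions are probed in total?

4

Insert 461: h=10, slot 10 empty => index 10.
Insert 998: h=12, slot 12 empty => index 12.
Insert 72: h=7, slot 7 empty => index 7.
Insert 189: h=10, slot 10 occupied => index 11.
Insert 444: h=10, slots 10,11,12 occupied => index 13.
Insert 954: h=10, slots 10,11,12,13 occupied => index 14.
Insert 895: h=5, slot 5 empty => index 5.
Table: [∅, ∅, ∅, ∅, ∅, 895, ∅, 72, ∅, ∅, 461, 189, 998, 444, 954, ∅, ∅]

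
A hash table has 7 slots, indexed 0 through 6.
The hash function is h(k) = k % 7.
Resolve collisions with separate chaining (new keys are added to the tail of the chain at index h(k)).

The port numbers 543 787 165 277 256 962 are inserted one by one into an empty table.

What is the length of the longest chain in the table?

4

543 → bucket 4
787 → bucket 3
165 → bucket 4 (collision)
277 → bucket 4 (collision)
256 → bucket 4 (collision)
962 → bucket 3 (collision)
Final buckets:
0: .
1: .
2: .
3: 787 -> 962
4: 543 -> 165 -> 277 -> 256
5: .
6: .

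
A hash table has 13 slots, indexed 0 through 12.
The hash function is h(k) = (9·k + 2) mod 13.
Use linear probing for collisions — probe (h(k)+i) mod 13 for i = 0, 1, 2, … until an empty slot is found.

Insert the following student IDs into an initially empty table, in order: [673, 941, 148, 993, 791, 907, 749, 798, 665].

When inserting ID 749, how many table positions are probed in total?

4

673: h=1 → slot 1
941: h=8 → slot 8
148: h=8, probe 8,9 → slot 9
993: h=8, probe 8,9,10 → slot 10
791: h=10, probe 10,11 → slot 11
907: h=1, probe 1,2 → slot 2
749: h=9, probe 9,10,11,12 → slot 12
798: h=8, probe 8,9,10,11,12,0 → slot 0
665: h=7 → slot 7
Table: [798, 673, 907, _, _, _, _, 665, 941, 148, 993, 791, 749]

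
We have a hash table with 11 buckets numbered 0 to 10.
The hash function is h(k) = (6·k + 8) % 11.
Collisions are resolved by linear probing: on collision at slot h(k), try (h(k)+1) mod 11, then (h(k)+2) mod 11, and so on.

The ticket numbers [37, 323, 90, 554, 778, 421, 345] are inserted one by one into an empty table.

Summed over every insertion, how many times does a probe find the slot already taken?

8

37 hashes to 10; slot 10 is free -> place at 10.
323 hashes to 10; 10 taken -> place at 0.
90 hashes to 9; slot 9 is free -> place at 9.
554 hashes to 10; 10,0 taken -> place at 1.
778 hashes to 1; 1 taken -> place at 2.
421 hashes to 4; slot 4 is free -> place at 4.
345 hashes to 10; 10,0,1,2 taken -> place at 3.
Table: [323, 554, 778, 345, 421, _, _, _, _, 90, 37]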